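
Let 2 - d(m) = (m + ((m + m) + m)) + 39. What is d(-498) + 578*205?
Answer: 120445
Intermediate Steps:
d(m) = -37 - 4*m (d(m) = 2 - ((m + ((m + m) + m)) + 39) = 2 - ((m + (2*m + m)) + 39) = 2 - ((m + 3*m) + 39) = 2 - (4*m + 39) = 2 - (39 + 4*m) = 2 + (-39 - 4*m) = -37 - 4*m)
d(-498) + 578*205 = (-37 - 4*(-498)) + 578*205 = (-37 + 1992) + 118490 = 1955 + 118490 = 120445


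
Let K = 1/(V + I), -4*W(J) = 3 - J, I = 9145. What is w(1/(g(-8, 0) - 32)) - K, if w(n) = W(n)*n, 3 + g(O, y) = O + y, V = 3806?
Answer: 838117/47892798 ≈ 0.017500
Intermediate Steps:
g(O, y) = -3 + O + y (g(O, y) = -3 + (O + y) = -3 + O + y)
W(J) = -¾ + J/4 (W(J) = -(3 - J)/4 = -¾ + J/4)
K = 1/12951 (K = 1/(3806 + 9145) = 1/12951 ≈ 7.7214e-5)
w(n) = n*(-¾ + n/4) (w(n) = (-¾ + n/4)*n = n*(-¾ + n/4))
w(1/(g(-8, 0) - 32)) - K = (-3 + 1/((-3 - 8 + 0) - 32))/(4*((-3 - 8 + 0) - 32)) - 1*1/12951 = (-3 + 1/(-11 - 32))/(4*(-11 - 32)) - 1/12951 = (¼)*(-3 + 1/(-43))/(-43) - 1/12951 = (¼)*(-1/43)*(-3 - 1/43) - 1/12951 = (¼)*(-1/43)*(-130/43) - 1/12951 = 65/3698 - 1/12951 = 838117/47892798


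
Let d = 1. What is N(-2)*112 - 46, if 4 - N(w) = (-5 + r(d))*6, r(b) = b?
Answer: 3090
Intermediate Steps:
N(w) = 28 (N(w) = 4 - (-5 + 1)*6 = 4 - (-4)*6 = 4 - 1*(-24) = 4 + 24 = 28)
N(-2)*112 - 46 = 28*112 - 46 = 3136 - 46 = 3090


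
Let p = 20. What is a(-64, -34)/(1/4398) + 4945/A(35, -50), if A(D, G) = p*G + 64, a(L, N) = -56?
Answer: -230530513/936 ≈ -2.4629e+5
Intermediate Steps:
A(D, G) = 64 + 20*G (A(D, G) = 20*G + 64 = 64 + 20*G)
a(-64, -34)/(1/4398) + 4945/A(35, -50) = -56/(1/4398) + 4945/(64 + 20*(-50)) = -56/1/4398 + 4945/(64 - 1000) = -56*4398 + 4945/(-936) = -246288 + 4945*(-1/936) = -246288 - 4945/936 = -230530513/936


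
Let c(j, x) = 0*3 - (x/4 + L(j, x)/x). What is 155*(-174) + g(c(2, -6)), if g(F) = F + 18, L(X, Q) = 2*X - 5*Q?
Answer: -161669/6 ≈ -26945.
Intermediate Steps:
L(X, Q) = -5*Q + 2*X
c(j, x) = -x/4 - (-5*x + 2*j)/x (c(j, x) = 0*3 - (x/4 + (-5*x + 2*j)/x) = 0 - (x*(1/4) + (-5*x + 2*j)/x) = 0 - (x/4 + (-5*x + 2*j)/x) = 0 + (-x/4 - (-5*x + 2*j)/x) = -x/4 - (-5*x + 2*j)/x)
g(F) = 18 + F
155*(-174) + g(c(2, -6)) = 155*(-174) + (18 + (5 - 1/4*(-6) - 2*2/(-6))) = -26970 + (18 + (5 + 3/2 - 2*2*(-1/6))) = -26970 + (18 + (5 + 3/2 + 2/3)) = -26970 + (18 + 43/6) = -26970 + 151/6 = -161669/6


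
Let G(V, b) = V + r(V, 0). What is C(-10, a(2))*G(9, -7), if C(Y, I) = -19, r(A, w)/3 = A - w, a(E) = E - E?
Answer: -684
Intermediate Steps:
a(E) = 0
r(A, w) = -3*w + 3*A (r(A, w) = 3*(A - w) = -3*w + 3*A)
G(V, b) = 4*V (G(V, b) = V + (-3*0 + 3*V) = V + (0 + 3*V) = V + 3*V = 4*V)
C(-10, a(2))*G(9, -7) = -76*9 = -19*36 = -684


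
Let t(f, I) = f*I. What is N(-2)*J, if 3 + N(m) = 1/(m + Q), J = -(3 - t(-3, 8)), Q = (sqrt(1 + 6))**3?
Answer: 9135/113 - 63*sqrt(7)/113 ≈ 79.366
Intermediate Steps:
t(f, I) = I*f
Q = 7*sqrt(7) (Q = (sqrt(7))**3 = 7*sqrt(7) ≈ 18.520)
J = -27 (J = -(3 - 8*(-3)) = -(3 - 1*(-24)) = -(3 + 24) = -1*27 = -27)
N(m) = -3 + 1/(m + 7*sqrt(7))
N(-2)*J = ((1 - 21*sqrt(7) - 3*(-2))/(-2 + 7*sqrt(7)))*(-27) = ((1 - 21*sqrt(7) + 6)/(-2 + 7*sqrt(7)))*(-27) = ((7 - 21*sqrt(7))/(-2 + 7*sqrt(7)))*(-27) = -27*(7 - 21*sqrt(7))/(-2 + 7*sqrt(7))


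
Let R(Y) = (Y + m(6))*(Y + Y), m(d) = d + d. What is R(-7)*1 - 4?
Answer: -74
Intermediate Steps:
m(d) = 2*d
R(Y) = 2*Y*(12 + Y) (R(Y) = (Y + 2*6)*(Y + Y) = (Y + 12)*(2*Y) = (12 + Y)*(2*Y) = 2*Y*(12 + Y))
R(-7)*1 - 4 = (2*(-7)*(12 - 7))*1 - 4 = (2*(-7)*5)*1 - 4 = -70*1 - 4 = -70 - 4 = -74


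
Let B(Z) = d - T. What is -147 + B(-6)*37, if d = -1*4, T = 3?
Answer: -406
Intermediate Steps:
d = -4
B(Z) = -7 (B(Z) = -4 - 1*3 = -4 - 3 = -7)
-147 + B(-6)*37 = -147 - 7*37 = -147 - 259 = -406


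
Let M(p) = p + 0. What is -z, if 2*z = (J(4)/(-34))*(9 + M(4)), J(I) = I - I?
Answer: 0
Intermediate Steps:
M(p) = p
J(I) = 0
z = 0 (z = ((0/(-34))*(9 + 4))/2 = ((0*(-1/34))*13)/2 = (0*13)/2 = (1/2)*0 = 0)
-z = -1*0 = 0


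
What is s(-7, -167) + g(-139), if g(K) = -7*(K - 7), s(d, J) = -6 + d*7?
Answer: 967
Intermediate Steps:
s(d, J) = -6 + 7*d
g(K) = 49 - 7*K (g(K) = -7*(-7 + K) = 49 - 7*K)
s(-7, -167) + g(-139) = (-6 + 7*(-7)) + (49 - 7*(-139)) = (-6 - 49) + (49 + 973) = -55 + 1022 = 967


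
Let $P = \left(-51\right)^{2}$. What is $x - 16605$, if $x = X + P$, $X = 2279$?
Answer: $-11725$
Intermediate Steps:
$P = 2601$
$x = 4880$ ($x = 2279 + 2601 = 4880$)
$x - 16605 = 4880 - 16605 = -11725$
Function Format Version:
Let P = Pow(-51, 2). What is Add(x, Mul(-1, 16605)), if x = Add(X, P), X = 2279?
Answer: -11725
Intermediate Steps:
P = 2601
x = 4880 (x = Add(2279, 2601) = 4880)
Add(x, Mul(-1, 16605)) = Add(4880, Mul(-1, 16605)) = Add(4880, -16605) = -11725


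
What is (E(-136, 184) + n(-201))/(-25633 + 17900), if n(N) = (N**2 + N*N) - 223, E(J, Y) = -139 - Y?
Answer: -384/37 ≈ -10.378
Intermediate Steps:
n(N) = -223 + 2*N**2 (n(N) = (N**2 + N**2) - 223 = 2*N**2 - 223 = -223 + 2*N**2)
(E(-136, 184) + n(-201))/(-25633 + 17900) = ((-139 - 1*184) + (-223 + 2*(-201)**2))/(-25633 + 17900) = ((-139 - 184) + (-223 + 2*40401))/(-7733) = (-323 + (-223 + 80802))*(-1/7733) = (-323 + 80579)*(-1/7733) = 80256*(-1/7733) = -384/37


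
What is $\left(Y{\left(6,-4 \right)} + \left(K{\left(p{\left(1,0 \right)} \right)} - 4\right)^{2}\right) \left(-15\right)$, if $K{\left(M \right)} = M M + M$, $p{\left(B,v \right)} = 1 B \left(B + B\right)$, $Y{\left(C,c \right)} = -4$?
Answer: $0$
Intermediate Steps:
$p{\left(B,v \right)} = 2 B^{2}$ ($p{\left(B,v \right)} = B 2 B = 2 B^{2}$)
$K{\left(M \right)} = M + M^{2}$ ($K{\left(M \right)} = M^{2} + M = M + M^{2}$)
$\left(Y{\left(6,-4 \right)} + \left(K{\left(p{\left(1,0 \right)} \right)} - 4\right)^{2}\right) \left(-15\right) = \left(-4 + \left(2 \cdot 1^{2} \left(1 + 2 \cdot 1^{2}\right) - 4\right)^{2}\right) \left(-15\right) = \left(-4 + \left(2 \cdot 1 \left(1 + 2 \cdot 1\right) - 4\right)^{2}\right) \left(-15\right) = \left(-4 + \left(2 \left(1 + 2\right) - 4\right)^{2}\right) \left(-15\right) = \left(-4 + \left(2 \cdot 3 - 4\right)^{2}\right) \left(-15\right) = \left(-4 + \left(6 - 4\right)^{2}\right) \left(-15\right) = \left(-4 + 2^{2}\right) \left(-15\right) = \left(-4 + 4\right) \left(-15\right) = 0 \left(-15\right) = 0$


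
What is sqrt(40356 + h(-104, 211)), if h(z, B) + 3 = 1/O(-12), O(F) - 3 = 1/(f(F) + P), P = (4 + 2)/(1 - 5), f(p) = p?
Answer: sqrt(251845206)/79 ≈ 200.88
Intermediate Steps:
P = -3/2 (P = 6/(-4) = 6*(-1/4) = -3/2 ≈ -1.5000)
O(F) = 3 + 1/(-3/2 + F) (O(F) = 3 + 1/(F - 3/2) = 3 + 1/(-3/2 + F))
h(z, B) = -210/79 (h(z, B) = -3 + 1/((-7 + 6*(-12))/(-3 + 2*(-12))) = -3 + 1/((-7 - 72)/(-3 - 24)) = -3 + 1/(-79/(-27)) = -3 + 1/(-1/27*(-79)) = -3 + 1/(79/27) = -3 + 27/79 = -210/79)
sqrt(40356 + h(-104, 211)) = sqrt(40356 - 210/79) = sqrt(3187914/79) = sqrt(251845206)/79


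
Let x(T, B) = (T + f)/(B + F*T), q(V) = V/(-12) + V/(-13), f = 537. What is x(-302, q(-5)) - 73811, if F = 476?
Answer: -1655225514317/22425187 ≈ -73811.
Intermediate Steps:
q(V) = -25*V/156 (q(V) = V*(-1/12) + V*(-1/13) = -V/12 - V/13 = -25*V/156)
x(T, B) = (537 + T)/(B + 476*T) (x(T, B) = (T + 537)/(B + 476*T) = (537 + T)/(B + 476*T))
x(-302, q(-5)) - 73811 = (537 - 302)/(-25/156*(-5) + 476*(-302)) - 73811 = 235/(125/156 - 143752) - 73811 = 235/(-22425187/156) - 73811 = -156/22425187*235 - 73811 = -36660/22425187 - 73811 = -1655225514317/22425187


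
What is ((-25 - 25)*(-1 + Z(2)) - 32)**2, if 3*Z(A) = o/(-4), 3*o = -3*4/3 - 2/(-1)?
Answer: 18769/81 ≈ 231.72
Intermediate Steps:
o = -2/3 (o = (-3*4/3 - 2/(-1))/3 = (-12*1/3 - 2*(-1))/3 = (-4 + 2)/3 = (1/3)*(-2) = -2/3 ≈ -0.66667)
Z(A) = 1/18 (Z(A) = (-2/3/(-4))/3 = (-2/3*(-1/4))/3 = (1/3)*(1/6) = 1/18)
((-25 - 25)*(-1 + Z(2)) - 32)**2 = ((-25 - 25)*(-1 + 1/18) - 32)**2 = (-50*(-17/18) - 32)**2 = (425/9 - 32)**2 = (137/9)**2 = 18769/81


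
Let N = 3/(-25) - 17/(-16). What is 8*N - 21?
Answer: -673/50 ≈ -13.460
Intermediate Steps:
N = 377/400 (N = 3*(-1/25) - 17*(-1/16) = -3/25 + 17/16 = 377/400 ≈ 0.94250)
8*N - 21 = 8*(377/400) - 21 = 377/50 - 21 = -673/50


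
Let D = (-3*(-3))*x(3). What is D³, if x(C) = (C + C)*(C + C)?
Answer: 34012224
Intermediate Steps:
x(C) = 4*C² (x(C) = (2*C)*(2*C) = 4*C²)
D = 324 (D = (-3*(-3))*(4*3²) = 9*(4*9) = 9*36 = 324)
D³ = 324³ = 34012224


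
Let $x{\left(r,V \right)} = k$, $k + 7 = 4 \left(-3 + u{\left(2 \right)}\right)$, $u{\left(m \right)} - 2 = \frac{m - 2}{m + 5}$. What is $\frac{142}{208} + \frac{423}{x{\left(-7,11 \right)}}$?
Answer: $- \frac{43211}{1144} \approx -37.772$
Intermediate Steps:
$u{\left(m \right)} = 2 + \frac{-2 + m}{5 + m}$ ($u{\left(m \right)} = 2 + \frac{m - 2}{m + 5} = 2 + \frac{-2 + m}{5 + m}$)
$k = -11$ ($k = -7 + 4 \left(-3 + \frac{8 + 3 \cdot 2}{5 + 2}\right) = -7 + 4 \left(-3 + \frac{8 + 6}{7}\right) = -7 + 4 \left(-3 + \frac{1}{7} \cdot 14\right) = -7 + 4 \left(-3 + 2\right) = -7 + 4 \left(-1\right) = -7 - 4 = -11$)
$x{\left(r,V \right)} = -11$
$\frac{142}{208} + \frac{423}{x{\left(-7,11 \right)}} = \frac{142}{208} + \frac{423}{-11} = 142 \cdot \frac{1}{208} + 423 \left(- \frac{1}{11}\right) = \frac{71}{104} - \frac{423}{11} = - \frac{43211}{1144}$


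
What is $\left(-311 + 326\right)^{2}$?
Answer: $225$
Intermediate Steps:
$\left(-311 + 326\right)^{2} = 15^{2} = 225$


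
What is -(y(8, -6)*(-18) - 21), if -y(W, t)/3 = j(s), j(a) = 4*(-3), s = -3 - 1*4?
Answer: 669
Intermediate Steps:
s = -7 (s = -3 - 4 = -7)
j(a) = -12
y(W, t) = 36 (y(W, t) = -3*(-12) = 36)
-(y(8, -6)*(-18) - 21) = -(36*(-18) - 21) = -(-648 - 21) = -1*(-669) = 669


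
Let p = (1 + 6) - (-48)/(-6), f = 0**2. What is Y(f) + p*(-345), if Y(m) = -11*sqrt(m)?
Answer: 345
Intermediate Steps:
f = 0
p = -1 (p = 7 - (-48)*(-1)/6 = 7 - 6*4/3 = 7 - 8 = -1)
Y(f) + p*(-345) = -11*sqrt(0) - 1*(-345) = -11*0 + 345 = 0 + 345 = 345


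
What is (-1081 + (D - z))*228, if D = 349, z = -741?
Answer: 2052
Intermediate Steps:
(-1081 + (D - z))*228 = (-1081 + (349 - 1*(-741)))*228 = (-1081 + (349 + 741))*228 = (-1081 + 1090)*228 = 9*228 = 2052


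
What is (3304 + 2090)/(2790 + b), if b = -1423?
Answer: 5394/1367 ≈ 3.9459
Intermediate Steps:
(3304 + 2090)/(2790 + b) = (3304 + 2090)/(2790 - 1423) = 5394/1367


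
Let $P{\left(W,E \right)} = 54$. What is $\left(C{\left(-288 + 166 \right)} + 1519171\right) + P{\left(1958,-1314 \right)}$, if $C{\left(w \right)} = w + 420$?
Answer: $1519523$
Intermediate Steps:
$C{\left(w \right)} = 420 + w$
$\left(C{\left(-288 + 166 \right)} + 1519171\right) + P{\left(1958,-1314 \right)} = \left(\left(420 + \left(-288 + 166\right)\right) + 1519171\right) + 54 = \left(\left(420 - 122\right) + 1519171\right) + 54 = \left(298 + 1519171\right) + 54 = 1519469 + 54 = 1519523$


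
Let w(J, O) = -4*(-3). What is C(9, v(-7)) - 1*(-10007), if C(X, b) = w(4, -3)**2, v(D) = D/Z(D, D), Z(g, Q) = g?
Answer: 10151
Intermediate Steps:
w(J, O) = 12
v(D) = 1 (v(D) = D/D = 1)
C(X, b) = 144 (C(X, b) = 12**2 = 144)
C(9, v(-7)) - 1*(-10007) = 144 - 1*(-10007) = 144 + 10007 = 10151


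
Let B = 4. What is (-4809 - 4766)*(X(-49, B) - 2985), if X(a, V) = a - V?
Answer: 29088850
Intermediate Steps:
(-4809 - 4766)*(X(-49, B) - 2985) = (-4809 - 4766)*((-49 - 1*4) - 2985) = -9575*((-49 - 4) - 2985) = -9575*(-53 - 2985) = -9575*(-3038) = 29088850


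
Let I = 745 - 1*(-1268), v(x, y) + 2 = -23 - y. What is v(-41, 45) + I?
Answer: 1943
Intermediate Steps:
v(x, y) = -25 - y (v(x, y) = -2 + (-23 - y) = -25 - y)
I = 2013 (I = 745 + 1268 = 2013)
v(-41, 45) + I = (-25 - 1*45) + 2013 = (-25 - 45) + 2013 = -70 + 2013 = 1943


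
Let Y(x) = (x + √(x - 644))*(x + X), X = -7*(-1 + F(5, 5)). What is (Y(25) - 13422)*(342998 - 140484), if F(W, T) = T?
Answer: -2733331458 - 607542*I*√619 ≈ -2.7333e+9 - 1.5115e+7*I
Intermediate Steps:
X = -28 (X = -7*(-1 + 5) = -7*4 = -28)
Y(x) = (-28 + x)*(x + √(-644 + x)) (Y(x) = (x + √(x - 644))*(x - 28) = (x + √(-644 + x))*(-28 + x) = (-28 + x)*(x + √(-644 + x)))
(Y(25) - 13422)*(342998 - 140484) = ((25² - 28*25 - 28*√(-644 + 25) + 25*√(-644 + 25)) - 13422)*(342998 - 140484) = ((625 - 700 - 28*I*√619 + 25*√(-619)) - 13422)*202514 = ((625 - 700 - 28*I*√619 + 25*(I*√619)) - 13422)*202514 = ((625 - 700 - 28*I*√619 + 25*I*√619) - 13422)*202514 = ((-75 - 3*I*√619) - 13422)*202514 = (-13497 - 3*I*√619)*202514 = -2733331458 - 607542*I*√619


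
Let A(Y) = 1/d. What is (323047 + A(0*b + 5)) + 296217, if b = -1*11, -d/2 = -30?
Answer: 37155841/60 ≈ 6.1926e+5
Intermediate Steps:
d = 60 (d = -2*(-30) = 60)
b = -11
A(Y) = 1/60
(323047 + A(0*b + 5)) + 296217 = (323047 + 1/60) + 296217 = 19382821/60 + 296217 = 37155841/60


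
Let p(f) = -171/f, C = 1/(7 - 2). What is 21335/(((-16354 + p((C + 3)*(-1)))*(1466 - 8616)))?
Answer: 34136/186478435 ≈ 0.00018306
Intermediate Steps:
C = ⅕ (C = 1/5 = ⅕ ≈ 0.20000)
21335/(((-16354 + p((C + 3)*(-1)))*(1466 - 8616))) = 21335/(((-16354 - 171*(-1/(⅕ + 3)))*(1466 - 8616))) = 21335/(((-16354 - 171/((16/5)*(-1)))*(-7150))) = 21335/(((-16354 - 171/(-16/5))*(-7150))) = 21335/(((-16354 - 171*(-5/16))*(-7150))) = 21335/(((-16354 + 855/16)*(-7150))) = 21335/((-260809/16*(-7150))) = 21335/(932392175/8) = 21335*(8/932392175) = 34136/186478435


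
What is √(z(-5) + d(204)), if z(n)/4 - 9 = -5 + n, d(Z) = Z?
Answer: 10*√2 ≈ 14.142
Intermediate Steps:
z(n) = 16 + 4*n (z(n) = 36 + 4*(-5 + n) = 36 + (-20 + 4*n) = 16 + 4*n)
√(z(-5) + d(204)) = √((16 + 4*(-5)) + 204) = √((16 - 20) + 204) = √(-4 + 204) = √200 = 10*√2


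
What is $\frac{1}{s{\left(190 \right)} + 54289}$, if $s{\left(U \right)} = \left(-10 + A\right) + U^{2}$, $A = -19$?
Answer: $\frac{1}{90360} \approx 1.1067 \cdot 10^{-5}$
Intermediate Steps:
$s{\left(U \right)} = -29 + U^{2}$ ($s{\left(U \right)} = \left(-10 - 19\right) + U^{2} = -29 + U^{2}$)
$\frac{1}{s{\left(190 \right)} + 54289} = \frac{1}{\left(-29 + 190^{2}\right) + 54289} = \frac{1}{\left(-29 + 36100\right) + 54289} = \frac{1}{36071 + 54289} = \frac{1}{90360}$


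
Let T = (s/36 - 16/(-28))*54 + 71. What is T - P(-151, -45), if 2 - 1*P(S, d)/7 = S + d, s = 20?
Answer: -8779/7 ≈ -1254.1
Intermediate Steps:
P(S, d) = 14 - 7*S - 7*d (P(S, d) = 14 - 7*(S + d) = 14 + (-7*S - 7*d) = 14 - 7*S - 7*d)
T = 923/7 (T = (20/36 - 16/(-28))*54 + 71 = (20*(1/36) - 16*(-1/28))*54 + 71 = (5/9 + 4/7)*54 + 71 = (71/63)*54 + 71 = 426/7 + 71 = 923/7 ≈ 131.86)
T - P(-151, -45) = 923/7 - (14 - 7*(-151) - 7*(-45)) = 923/7 - (14 + 1057 + 315) = 923/7 - 1*1386 = 923/7 - 1386 = -8779/7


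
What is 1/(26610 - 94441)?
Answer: -1/67831 ≈ -1.4743e-5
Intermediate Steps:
1/(26610 - 94441) = 1/(-67831) = -1/67831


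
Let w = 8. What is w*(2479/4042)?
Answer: 9916/2021 ≈ 4.9065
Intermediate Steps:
w*(2479/4042) = 8*(2479/4042) = 9916/2021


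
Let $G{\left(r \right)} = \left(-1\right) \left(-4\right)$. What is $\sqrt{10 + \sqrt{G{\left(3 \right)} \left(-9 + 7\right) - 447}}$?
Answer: $\sqrt{10 + i \sqrt{455}} \approx 4.0962 + 2.6037 i$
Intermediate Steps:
$G{\left(r \right)} = 4$
$\sqrt{10 + \sqrt{G{\left(3 \right)} \left(-9 + 7\right) - 447}} = \sqrt{10 + \sqrt{4 \left(-9 + 7\right) - 447}} = \sqrt{10 + \sqrt{4 \left(-2\right) - 447}} = \sqrt{10 + \sqrt{-8 - 447}} = \sqrt{10 + \sqrt{-455}} = \sqrt{10 + i \sqrt{455}}$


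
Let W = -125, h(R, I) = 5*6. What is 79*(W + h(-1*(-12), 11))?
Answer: -7505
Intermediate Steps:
h(R, I) = 30
79*(W + h(-1*(-12), 11)) = 79*(-125 + 30) = 79*(-95) = -7505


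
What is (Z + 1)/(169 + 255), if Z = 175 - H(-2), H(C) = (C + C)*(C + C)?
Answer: 20/53 ≈ 0.37736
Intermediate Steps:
H(C) = 4*C² (H(C) = (2*C)*(2*C) = 4*C²)
Z = 159 (Z = 175 - 4*(-2)² = 175 - 4*4 = 175 - 1*16 = 175 - 16 = 159)
(Z + 1)/(169 + 255) = (159 + 1)/(169 + 255) = 160/424 = 160*(1/424) = 20/53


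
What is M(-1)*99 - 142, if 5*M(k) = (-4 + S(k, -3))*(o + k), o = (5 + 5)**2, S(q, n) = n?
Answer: -69317/5 ≈ -13863.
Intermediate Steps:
o = 100 (o = 10**2 = 100)
M(k) = -140 - 7*k/5 (M(k) = ((-4 - 3)*(100 + k))/5 = (-7*(100 + k))/5 = (-700 - 7*k)/5 = -140 - 7*k/5)
M(-1)*99 - 142 = (-140 - 7/5*(-1))*99 - 142 = (-140 + 7/5)*99 - 142 = -693/5*99 - 142 = -68607/5 - 142 = -69317/5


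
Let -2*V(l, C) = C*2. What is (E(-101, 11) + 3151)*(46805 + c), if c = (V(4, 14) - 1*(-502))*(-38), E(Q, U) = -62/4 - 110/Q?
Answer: 17905915251/202 ≈ 8.8643e+7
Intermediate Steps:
V(l, C) = -C (V(l, C) = -C*2/2 = -C)
E(Q, U) = -31/2 - 110/Q (E(Q, U) = -62*¼ - 110/Q = -31/2 - 110/Q)
c = -18544 (c = (-1*14 - 1*(-502))*(-38) = (-14 + 502)*(-38) = 488*(-38) = -18544)
(E(-101, 11) + 3151)*(46805 + c) = ((-31/2 - 110/(-101)) + 3151)*(46805 - 18544) = ((-31/2 - 110*(-1/101)) + 3151)*28261 = ((-31/2 + 110/101) + 3151)*28261 = (-2911/202 + 3151)*28261 = (633591/202)*28261 = 17905915251/202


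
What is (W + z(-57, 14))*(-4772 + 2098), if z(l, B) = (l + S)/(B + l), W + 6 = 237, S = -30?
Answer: -26793480/43 ≈ -6.2310e+5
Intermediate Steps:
W = 231 (W = -6 + 237 = 231)
z(l, B) = (-30 + l)/(B + l) (z(l, B) = (l - 30)/(B + l) = (-30 + l)/(B + l))
(W + z(-57, 14))*(-4772 + 2098) = (231 + (-30 - 57)/(14 - 57))*(-4772 + 2098) = (231 - 87/(-43))*(-2674) = (231 - 1/43*(-87))*(-2674) = (231 + 87/43)*(-2674) = (10020/43)*(-2674) = -26793480/43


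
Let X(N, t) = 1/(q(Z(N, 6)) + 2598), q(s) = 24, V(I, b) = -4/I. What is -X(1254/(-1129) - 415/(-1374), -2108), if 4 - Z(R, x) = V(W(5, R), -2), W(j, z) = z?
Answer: -1/2622 ≈ -0.00038139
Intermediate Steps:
Z(R, x) = 4 + 4/R (Z(R, x) = 4 - (-4)/R = 4 + 4/R)
X(N, t) = 1/2622 (X(N, t) = 1/(24 + 2598) = 1/2622)
-X(1254/(-1129) - 415/(-1374), -2108) = -1*1/2622 = -1/2622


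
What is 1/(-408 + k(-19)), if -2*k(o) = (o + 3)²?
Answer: -1/536 ≈ -0.0018657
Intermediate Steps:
k(o) = -(3 + o)²/2 (k(o) = -(o + 3)²/2 = -(3 + o)²/2)
1/(-408 + k(-19)) = 1/(-408 - (3 - 19)²/2) = 1/(-408 - ½*(-16)²) = 1/(-408 - ½*256) = 1/(-408 - 128) = 1/(-536) = -1/536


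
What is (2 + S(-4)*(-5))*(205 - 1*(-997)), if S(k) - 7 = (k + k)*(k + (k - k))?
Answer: -231986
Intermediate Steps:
S(k) = 7 + 2*k² (S(k) = 7 + (k + k)*(k + (k - k)) = 7 + (2*k)*(k + 0) = 7 + (2*k)*k = 7 + 2*k²)
(2 + S(-4)*(-5))*(205 - 1*(-997)) = (2 + (7 + 2*(-4)²)*(-5))*(205 - 1*(-997)) = (2 + (7 + 2*16)*(-5))*(205 + 997) = (2 + (7 + 32)*(-5))*1202 = (2 + 39*(-5))*1202 = (2 - 195)*1202 = -193*1202 = -231986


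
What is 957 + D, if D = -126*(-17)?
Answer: 3099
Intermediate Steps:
D = 2142
957 + D = 957 + 2142 = 3099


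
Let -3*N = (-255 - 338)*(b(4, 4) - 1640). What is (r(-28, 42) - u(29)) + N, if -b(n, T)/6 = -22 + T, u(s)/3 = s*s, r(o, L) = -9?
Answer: -916072/3 ≈ -3.0536e+5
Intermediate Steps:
u(s) = 3*s**2 (u(s) = 3*(s*s) = 3*s**2)
b(n, T) = 132 - 6*T (b(n, T) = -6*(-22 + T) = 132 - 6*T)
N = -908476/3 (N = -(-255 - 338)*((132 - 6*4) - 1640)/3 = -(-593)*((132 - 24) - 1640)/3 = -(-593)*(108 - 1640)/3 = -(-593)*(-1532)/3 = -1/3*908476 = -908476/3 ≈ -3.0283e+5)
(r(-28, 42) - u(29)) + N = (-9 - 3*29**2) - 908476/3 = (-9 - 3*841) - 908476/3 = (-9 - 1*2523) - 908476/3 = (-9 - 2523) - 908476/3 = -2532 - 908476/3 = -916072/3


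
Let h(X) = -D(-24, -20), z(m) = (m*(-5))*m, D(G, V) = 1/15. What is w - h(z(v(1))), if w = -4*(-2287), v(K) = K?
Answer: 137221/15 ≈ 9148.1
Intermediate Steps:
D(G, V) = 1/15
w = 9148
z(m) = -5*m² (z(m) = (-5*m)*m = -5*m²)
h(X) = -1/15 (h(X) = -1*1/15 = -1/15)
w - h(z(v(1))) = 9148 - 1*(-1/15) = 9148 + 1/15 = 137221/15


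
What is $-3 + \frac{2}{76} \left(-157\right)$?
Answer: $- \frac{271}{38} \approx -7.1316$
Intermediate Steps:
$-3 + \frac{2}{76} \left(-157\right) = -3 + 2 \cdot \frac{1}{76} \left(-157\right) = -3 + \frac{1}{38} \left(-157\right) = -3 - \frac{157}{38} = - \frac{271}{38}$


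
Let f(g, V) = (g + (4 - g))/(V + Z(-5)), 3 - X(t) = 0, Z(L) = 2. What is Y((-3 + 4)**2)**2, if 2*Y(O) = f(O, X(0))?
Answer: 4/25 ≈ 0.16000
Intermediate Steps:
X(t) = 3 (X(t) = 3 - 1*0 = 3 + 0 = 3)
f(g, V) = 4/(2 + V) (f(g, V) = (g + (4 - g))/(V + 2) = 4/(2 + V))
Y(O) = 2/5 (Y(O) = (4/(2 + 3))/2 = (4/5)/2 = (4*(1/5))/2 = (1/2)*(4/5) = 2/5)
Y((-3 + 4)**2)**2 = (2/5)**2 = 4/25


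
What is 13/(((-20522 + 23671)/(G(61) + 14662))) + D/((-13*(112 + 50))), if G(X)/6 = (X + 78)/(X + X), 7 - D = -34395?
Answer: 8944780622/202269717 ≈ 44.222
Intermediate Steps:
D = 34402 (D = 7 - 1*(-34395) = 7 + 34395 = 34402)
G(X) = 3*(78 + X)/X (G(X) = 6*((X + 78)/(X + X)) = 6*((78 + X)/((2*X))) = 6*((78 + X)*(1/(2*X))) = 6*((78 + X)/(2*X)) = 3*(78 + X)/X)
13/(((-20522 + 23671)/(G(61) + 14662))) + D/((-13*(112 + 50))) = 13/(((-20522 + 23671)/((3 + 234/61) + 14662))) + 34402/((-13*(112 + 50))) = 13/((3149/((3 + 234*(1/61)) + 14662))) + 34402/((-13*162)) = 13/((3149/((3 + 234/61) + 14662))) + 34402/(-2106) = 13/((3149/(417/61 + 14662))) + 34402*(-1/2106) = 13/((3149/(894799/61))) - 17201/1053 = 13/((3149*(61/894799))) - 17201/1053 = 13/(192089/894799) - 17201/1053 = 13*(894799/192089) - 17201/1053 = 11632387/192089 - 17201/1053 = 8944780622/202269717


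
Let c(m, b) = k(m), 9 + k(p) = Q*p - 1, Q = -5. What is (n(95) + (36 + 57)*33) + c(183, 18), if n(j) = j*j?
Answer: 11169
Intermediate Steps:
k(p) = -10 - 5*p (k(p) = -9 + (-5*p - 1) = -9 + (-1 - 5*p) = -10 - 5*p)
c(m, b) = -10 - 5*m
n(j) = j²
(n(95) + (36 + 57)*33) + c(183, 18) = (95² + (36 + 57)*33) + (-10 - 5*183) = (9025 + 93*33) + (-10 - 915) = (9025 + 3069) - 925 = 12094 - 925 = 11169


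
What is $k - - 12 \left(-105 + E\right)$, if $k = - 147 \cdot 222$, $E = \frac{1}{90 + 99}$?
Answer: $- \frac{2135318}{63} \approx -33894.0$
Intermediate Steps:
$E = \frac{1}{189} \approx 0.005291$
$k = -32634$ ($k = \left(-1\right) 32634 = -32634$)
$k - - 12 \left(-105 + E\right) = -32634 - - 12 \left(-105 + \frac{1}{189}\right) = -32634 - \left(-12\right) \left(- \frac{19844}{189}\right) = -32634 - \frac{79376}{63} = - \frac{2135318}{63}$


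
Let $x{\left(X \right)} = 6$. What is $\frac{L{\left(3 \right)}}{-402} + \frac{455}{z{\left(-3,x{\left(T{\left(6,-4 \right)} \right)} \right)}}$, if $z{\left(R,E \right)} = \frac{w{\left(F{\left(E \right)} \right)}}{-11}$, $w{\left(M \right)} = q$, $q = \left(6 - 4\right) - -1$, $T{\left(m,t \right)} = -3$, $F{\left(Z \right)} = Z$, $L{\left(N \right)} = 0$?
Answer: $- \frac{5005}{3} \approx -1668.3$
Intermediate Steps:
$q = 3$ ($q = 2 + 1 = 3$)
$w{\left(M \right)} = 3$
$z{\left(R,E \right)} = - \frac{3}{11}$ ($z{\left(R,E \right)} = \frac{3}{-11} = 3 \left(- \frac{1}{11}\right) = - \frac{3}{11}$)
$\frac{L{\left(3 \right)}}{-402} + \frac{455}{z{\left(-3,x{\left(T{\left(6,-4 \right)} \right)} \right)}} = \frac{0}{-402} + \frac{455}{- \frac{3}{11}} = 0 \left(- \frac{1}{402}\right) + 455 \left(- \frac{11}{3}\right) = 0 - \frac{5005}{3} = - \frac{5005}{3}$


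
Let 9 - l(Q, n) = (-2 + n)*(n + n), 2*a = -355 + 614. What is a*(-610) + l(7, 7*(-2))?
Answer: -79434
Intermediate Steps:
a = 259/2 (a = (-355 + 614)/2 = (½)*259 = 259/2 ≈ 129.50)
l(Q, n) = 9 - 2*n*(-2 + n) (l(Q, n) = 9 - (-2 + n)*(n + n) = 9 - (-2 + n)*2*n = 9 - 2*n*(-2 + n))
a*(-610) + l(7, 7*(-2)) = (259/2)*(-610) + (9 - 2*(7*(-2))² + 4*(7*(-2))) = -78995 + (9 - 2*(-14)² + 4*(-14)) = -78995 + (9 - 2*196 - 56) = -78995 + (9 - 392 - 56) = -78995 - 439 = -79434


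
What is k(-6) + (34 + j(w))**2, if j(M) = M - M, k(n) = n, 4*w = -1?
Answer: 1150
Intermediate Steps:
w = -1/4 (w = (1/4)*(-1) = -1/4 ≈ -0.25000)
j(M) = 0
k(-6) + (34 + j(w))**2 = -6 + (34 + 0)**2 = -6 + 34**2 = -6 + 1156 = 1150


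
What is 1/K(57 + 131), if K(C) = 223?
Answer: 1/223 ≈ 0.0044843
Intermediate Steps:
1/K(57 + 131) = 1/223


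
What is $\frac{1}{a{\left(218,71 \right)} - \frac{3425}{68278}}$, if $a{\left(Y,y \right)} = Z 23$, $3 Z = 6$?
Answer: $\frac{68278}{3137363} \approx 0.021763$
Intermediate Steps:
$Z = 2$ ($Z = \frac{1}{3} \cdot 6 = 2$)
$a{\left(Y,y \right)} = 46$ ($a{\left(Y,y \right)} = 2 \cdot 23 = 46$)
$\frac{1}{a{\left(218,71 \right)} - \frac{3425}{68278}} = \frac{1}{46 - \frac{3425}{68278}} = \frac{1}{\frac{3137363}{68278}} = \frac{68278}{3137363}$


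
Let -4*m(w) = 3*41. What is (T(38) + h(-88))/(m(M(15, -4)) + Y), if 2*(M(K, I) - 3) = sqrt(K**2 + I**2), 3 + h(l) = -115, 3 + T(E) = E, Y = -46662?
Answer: 332/186771 ≈ 0.0017776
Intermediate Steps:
T(E) = -3 + E
h(l) = -118 (h(l) = -3 - 115 = -118)
M(K, I) = 3 + sqrt(I**2 + K**2)/2 (M(K, I) = 3 + sqrt(K**2 + I**2)/2 = 3 + sqrt(I**2 + K**2)/2)
m(w) = -123/4 (m(w) = -3*41/4 = -1/4*123 = -123/4)
(T(38) + h(-88))/(m(M(15, -4)) + Y) = ((-3 + 38) - 118)/(-123/4 - 46662) = (35 - 118)/(-186771/4) = -83*(-4/186771) = 332/186771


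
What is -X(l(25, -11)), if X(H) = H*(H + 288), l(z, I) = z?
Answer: -7825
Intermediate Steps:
X(H) = H*(288 + H)
-X(l(25, -11)) = -25*(288 + 25) = -25*313 = -1*7825 = -7825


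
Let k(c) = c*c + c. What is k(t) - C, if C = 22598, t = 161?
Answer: 3484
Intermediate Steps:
k(c) = c + c² (k(c) = c² + c = c + c²)
k(t) - C = 161*(1 + 161) - 1*22598 = 161*162 - 22598 = 26082 - 22598 = 3484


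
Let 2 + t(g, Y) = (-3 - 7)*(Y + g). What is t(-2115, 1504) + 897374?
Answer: 903482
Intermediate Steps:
t(g, Y) = -2 - 10*Y - 10*g (t(g, Y) = -2 + (-3 - 7)*(Y + g) = -2 - 10*(Y + g) = -2 + (-10*Y - 10*g) = -2 - 10*Y - 10*g)
t(-2115, 1504) + 897374 = (-2 - 10*1504 - 10*(-2115)) + 897374 = (-2 - 15040 + 21150) + 897374 = 6108 + 897374 = 903482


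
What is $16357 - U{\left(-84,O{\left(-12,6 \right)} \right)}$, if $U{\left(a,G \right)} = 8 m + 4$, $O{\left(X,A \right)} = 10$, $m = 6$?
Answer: $16305$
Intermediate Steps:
$U{\left(a,G \right)} = 52$ ($U{\left(a,G \right)} = 8 \cdot 6 + 4 = 48 + 4 = 52$)
$16357 - U{\left(-84,O{\left(-12,6 \right)} \right)} = 16357 - 52 = 16305$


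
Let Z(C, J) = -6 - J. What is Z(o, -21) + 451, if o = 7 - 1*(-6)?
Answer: 466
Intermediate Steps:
o = 13 (o = 7 + 6 = 13)
Z(o, -21) + 451 = (-6 - 1*(-21)) + 451 = (-6 + 21) + 451 = 15 + 451 = 466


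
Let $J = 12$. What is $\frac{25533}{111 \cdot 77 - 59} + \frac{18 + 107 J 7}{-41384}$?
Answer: $\frac{122526843}{43908424} \approx 2.7905$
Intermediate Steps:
$\frac{25533}{111 \cdot 77 - 59} + \frac{18 + 107 J 7}{-41384} = \frac{25533}{111 \cdot 77 - 59} + \frac{18 + 107 \cdot 12 \cdot 7}{-41384} = \frac{25533}{8547 - 59} + \left(18 + 107 \cdot 84\right) \left(- \frac{1}{41384}\right) = \frac{25533}{8488} + \left(18 + 8988\right) \left(- \frac{1}{41384}\right) = 25533 \cdot \frac{1}{8488} + 9006 \left(- \frac{1}{41384}\right) = \frac{25533}{8488} - \frac{4503}{20692} = \frac{122526843}{43908424}$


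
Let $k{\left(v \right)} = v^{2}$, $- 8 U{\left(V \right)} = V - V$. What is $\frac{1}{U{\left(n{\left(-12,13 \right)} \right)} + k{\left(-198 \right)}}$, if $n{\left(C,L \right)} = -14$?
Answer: $\frac{1}{39204} \approx 2.5508 \cdot 10^{-5}$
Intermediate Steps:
$U{\left(V \right)} = 0$ ($U{\left(V \right)} = - \frac{V - V}{8} = \left(- \frac{1}{8}\right) 0 = 0$)
$\frac{1}{U{\left(n{\left(-12,13 \right)} \right)} + k{\left(-198 \right)}} = \frac{1}{0 + \left(-198\right)^{2}} = \frac{1}{0 + 39204} = \frac{1}{39204}$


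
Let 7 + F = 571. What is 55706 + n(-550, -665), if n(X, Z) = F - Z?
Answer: 56935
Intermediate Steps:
F = 564 (F = -7 + 571 = 564)
n(X, Z) = 564 - Z
55706 + n(-550, -665) = 55706 + (564 - 1*(-665)) = 55706 + (564 + 665) = 55706 + 1229 = 56935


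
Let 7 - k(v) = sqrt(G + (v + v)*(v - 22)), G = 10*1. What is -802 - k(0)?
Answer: -809 + sqrt(10) ≈ -805.84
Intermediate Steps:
G = 10
k(v) = 7 - sqrt(10 + 2*v*(-22 + v)) (k(v) = 7 - sqrt(10 + (v + v)*(v - 22)) = 7 - sqrt(10 + (2*v)*(-22 + v)) = 7 - sqrt(10 + 2*v*(-22 + v)))
-802 - k(0) = -802 - (7 - sqrt(10 - 44*0 + 2*0**2)) = -802 - (7 - sqrt(10 + 0 + 2*0)) = -802 - (7 - sqrt(10 + 0 + 0)) = -802 - (7 - sqrt(10)) = -802 + (-7 + sqrt(10)) = -809 + sqrt(10)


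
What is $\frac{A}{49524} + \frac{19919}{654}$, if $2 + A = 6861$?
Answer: $\frac{55053019}{1799372} \approx 30.596$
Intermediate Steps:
$A = 6859$ ($A = -2 + 6861 = 6859$)
$\frac{A}{49524} + \frac{19919}{654} = \frac{6859}{49524} + \frac{19919}{654} = \frac{55053019}{1799372}$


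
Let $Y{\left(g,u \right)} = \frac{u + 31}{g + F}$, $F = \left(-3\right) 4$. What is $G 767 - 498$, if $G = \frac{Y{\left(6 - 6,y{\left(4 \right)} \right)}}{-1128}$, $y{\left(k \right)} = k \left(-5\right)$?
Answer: $- \frac{6732491}{13536} \approx -497.38$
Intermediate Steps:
$y{\left(k \right)} = - 5 k$
$F = -12$
$Y{\left(g,u \right)} = \frac{31 + u}{-12 + g}$ ($Y{\left(g,u \right)} = \frac{u + 31}{g - 12} = \frac{31 + u}{-12 + g}$)
$G = \frac{11}{13536}$ ($G = \frac{\frac{1}{-12 + \left(6 - 6\right)} \left(31 - 20\right)}{-1128} = \frac{31 - 20}{-12 + 0} \left(- \frac{1}{1128}\right) = \frac{1}{-12} \cdot 11 \left(- \frac{1}{1128}\right) = \left(- \frac{1}{12}\right) 11 \left(- \frac{1}{1128}\right) = \left(- \frac{11}{12}\right) \left(- \frac{1}{1128}\right) = \frac{11}{13536} \approx 0.00081265$)
$G 767 - 498 = \frac{11}{13536} \cdot 767 - 498 = \frac{8437}{13536} - 498 = - \frac{6732491}{13536}$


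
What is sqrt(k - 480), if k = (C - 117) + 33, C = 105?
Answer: 3*I*sqrt(51) ≈ 21.424*I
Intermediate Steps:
k = 21 (k = (105 - 117) + 33 = -12 + 33 = 21)
sqrt(k - 480) = sqrt(21 - 480) = sqrt(-459) = 3*I*sqrt(51)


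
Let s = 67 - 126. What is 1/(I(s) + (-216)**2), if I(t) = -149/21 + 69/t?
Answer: 1239/57796544 ≈ 2.1437e-5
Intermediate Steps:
s = -59
I(t) = -149/21 + 69/t (I(t) = -149*1/21 + 69/t = -149/21 + 69/t)
1/(I(s) + (-216)**2) = 1/((-149/21 + 69/(-59)) + (-216)**2) = 1/((-149/21 + 69*(-1/59)) + 46656) = 1/((-149/21 - 69/59) + 46656) = 1/(-10240/1239 + 46656) = 1/(57796544/1239) = 1239/57796544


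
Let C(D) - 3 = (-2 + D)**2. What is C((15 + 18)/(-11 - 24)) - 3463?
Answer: -4227891/1225 ≈ -3451.3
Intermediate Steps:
C(D) = 3 + (-2 + D)**2
C((15 + 18)/(-11 - 24)) - 3463 = (3 + (-2 + (15 + 18)/(-11 - 24))**2) - 3463 = (3 + (-2 + 33/(-35))**2) - 3463 = (3 + (-2 + 33*(-1/35))**2) - 3463 = (3 + (-2 - 33/35)**2) - 3463 = (3 + (-103/35)**2) - 3463 = (3 + 10609/1225) - 3463 = 14284/1225 - 3463 = -4227891/1225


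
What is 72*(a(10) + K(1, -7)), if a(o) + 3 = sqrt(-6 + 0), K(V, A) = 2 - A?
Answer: 432 + 72*I*sqrt(6) ≈ 432.0 + 176.36*I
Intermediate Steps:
a(o) = -3 + I*sqrt(6) (a(o) = -3 + sqrt(-6 + 0) = -3 + sqrt(-6) = -3 + I*sqrt(6))
72*(a(10) + K(1, -7)) = 72*((-3 + I*sqrt(6)) + (2 - 1*(-7))) = 72*((-3 + I*sqrt(6)) + (2 + 7)) = 72*((-3 + I*sqrt(6)) + 9) = 72*(6 + I*sqrt(6)) = 432 + 72*I*sqrt(6)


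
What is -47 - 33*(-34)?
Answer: 1075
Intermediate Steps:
-47 - 33*(-34) = -47 + 1122 = 1075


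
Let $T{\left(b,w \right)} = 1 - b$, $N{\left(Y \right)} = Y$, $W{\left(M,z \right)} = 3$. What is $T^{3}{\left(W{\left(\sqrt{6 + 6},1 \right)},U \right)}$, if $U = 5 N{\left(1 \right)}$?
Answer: $-8$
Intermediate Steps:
$U = 5$ ($U = 5 \cdot 1 = 5$)
$T^{3}{\left(W{\left(\sqrt{6 + 6},1 \right)},U \right)} = \left(1 - 3\right)^{3} = \left(-2\right)^{3} = -8$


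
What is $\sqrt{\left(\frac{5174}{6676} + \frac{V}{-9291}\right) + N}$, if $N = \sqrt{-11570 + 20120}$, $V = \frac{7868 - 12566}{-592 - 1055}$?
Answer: $\frac{\sqrt{308072382347502550 + 5964938968794943740 \sqrt{38}}}{630604946} \approx 9.6561$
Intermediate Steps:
$V = \frac{174}{61}$ ($V = - \frac{4698}{-1647} = \left(-4698\right) \left(- \frac{1}{1647}\right) = \frac{174}{61} \approx 2.8525$)
$N = 15 \sqrt{38}$ ($N = \sqrt{8550} = 15 \sqrt{38} \approx 92.466$)
$\sqrt{\left(\frac{5174}{6676} + \frac{V}{-9291}\right) + N} = \sqrt{\left(\frac{5174}{6676} + \frac{174}{61 \left(-9291\right)}\right) + 15 \sqrt{38}} = \sqrt{\left(5174 \cdot \frac{1}{6676} + \frac{174}{61} \left(- \frac{1}{9291}\right)\right) + 15 \sqrt{38}} = \sqrt{\left(\frac{2587}{3338} - \frac{58}{188917}\right) + 15 \sqrt{38}} = \sqrt{\frac{488534675}{630604946} + 15 \sqrt{38}}$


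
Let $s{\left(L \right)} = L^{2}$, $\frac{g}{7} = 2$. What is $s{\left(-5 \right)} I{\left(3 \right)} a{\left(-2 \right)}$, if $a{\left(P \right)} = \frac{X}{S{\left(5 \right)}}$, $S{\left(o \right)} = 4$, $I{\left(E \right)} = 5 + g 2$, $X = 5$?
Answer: $\frac{4125}{4} \approx 1031.3$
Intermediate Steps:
$g = 14$ ($g = 7 \cdot 2 = 14$)
$I{\left(E \right)} = 33$ ($I{\left(E \right)} = 5 + 14 \cdot 2 = 5 + 28 = 33$)
$a{\left(P \right)} = \frac{5}{4}$
$s{\left(-5 \right)} I{\left(3 \right)} a{\left(-2 \right)} = \left(-5\right)^{2} \cdot 33 \cdot \frac{5}{4} = 25 \cdot 33 \cdot \frac{5}{4} = 825 \cdot \frac{5}{4} = \frac{4125}{4}$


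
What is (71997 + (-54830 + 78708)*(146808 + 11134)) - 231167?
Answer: 3771179906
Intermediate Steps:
(71997 + (-54830 + 78708)*(146808 + 11134)) - 231167 = (71997 + 23878*157942) - 231167 = (71997 + 3771339076) - 231167 = 3771411073 - 231167 = 3771179906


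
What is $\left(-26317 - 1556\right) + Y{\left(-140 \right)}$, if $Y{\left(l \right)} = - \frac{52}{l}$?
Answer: $- \frac{975542}{35} \approx -27873.0$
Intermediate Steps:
$\left(-26317 - 1556\right) + Y{\left(-140 \right)} = \left(-26317 - 1556\right) - \frac{52}{-140} = -27873 - - \frac{13}{35} = -27873 + \frac{13}{35} = - \frac{975542}{35}$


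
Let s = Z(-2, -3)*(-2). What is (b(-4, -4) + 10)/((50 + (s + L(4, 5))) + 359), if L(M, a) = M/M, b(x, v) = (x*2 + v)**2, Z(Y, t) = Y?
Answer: 77/207 ≈ 0.37198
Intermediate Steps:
b(x, v) = (v + 2*x)**2 (b(x, v) = (2*x + v)**2 = (v + 2*x)**2)
s = 4 (s = -2*(-2) = 4)
L(M, a) = 1
(b(-4, -4) + 10)/((50 + (s + L(4, 5))) + 359) = ((-4 + 2*(-4))**2 + 10)/((50 + (4 + 1)) + 359) = ((-4 - 8)**2 + 10)/((50 + 5) + 359) = ((-12)**2 + 10)/(55 + 359) = (144 + 10)/414 = 154*(1/414) = 77/207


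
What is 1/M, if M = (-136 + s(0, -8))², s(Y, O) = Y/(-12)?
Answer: 1/18496 ≈ 5.4066e-5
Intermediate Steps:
s(Y, O) = -Y/12 (s(Y, O) = Y*(-1/12) = -Y/12)
M = 18496 (M = (-136 - 1/12*0)² = (-136 + 0)² = (-136)² = 18496)
1/M = 1/18496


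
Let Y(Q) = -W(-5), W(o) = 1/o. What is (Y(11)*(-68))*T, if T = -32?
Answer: 2176/5 ≈ 435.20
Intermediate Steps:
Y(Q) = ⅕ (Y(Q) = -1/(-5) = -1*(-⅕) = ⅕)
(Y(11)*(-68))*T = ((⅕)*(-68))*(-32) = -68/5*(-32) = 2176/5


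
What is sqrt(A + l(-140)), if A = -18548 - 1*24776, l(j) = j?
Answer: 2*I*sqrt(10866) ≈ 208.48*I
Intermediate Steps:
A = -43324 (A = -18548 - 24776 = -43324)
sqrt(A + l(-140)) = sqrt(-43324 - 140) = sqrt(-43464) = 2*I*sqrt(10866)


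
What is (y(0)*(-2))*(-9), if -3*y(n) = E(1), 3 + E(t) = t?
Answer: 12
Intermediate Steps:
E(t) = -3 + t
y(n) = ⅔ (y(n) = -(-3 + 1)/3 = -⅓*(-2) = ⅔)
(y(0)*(-2))*(-9) = ((⅔)*(-2))*(-9) = -4/3*(-9) = 12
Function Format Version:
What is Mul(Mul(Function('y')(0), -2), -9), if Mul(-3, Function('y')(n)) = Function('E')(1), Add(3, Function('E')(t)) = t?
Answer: 12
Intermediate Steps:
Function('E')(t) = Add(-3, t)
Function('y')(n) = Rational(2, 3) (Function('y')(n) = Mul(Rational(-1, 3), Add(-3, 1)) = Mul(Rational(-1, 3), -2) = Rational(2, 3))
Mul(Mul(Function('y')(0), -2), -9) = Mul(Mul(Rational(2, 3), -2), -9) = Mul(Rational(-4, 3), -9) = 12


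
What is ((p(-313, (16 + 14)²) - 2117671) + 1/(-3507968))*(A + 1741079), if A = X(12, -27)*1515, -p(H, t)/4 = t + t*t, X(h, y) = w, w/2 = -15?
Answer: -31889977955033164941/3507968 ≈ -9.0907e+12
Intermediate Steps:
w = -30 (w = 2*(-15) = -30)
X(h, y) = -30
p(H, t) = -4*t - 4*t² (p(H, t) = -4*(t + t*t) = -4*(t + t²) = -4*t - 4*t²)
A = -45450 (A = -30*1515 = -45450)
((p(-313, (16 + 14)²) - 2117671) + 1/(-3507968))*(A + 1741079) = ((-4*(16 + 14)²*(1 + (16 + 14)²) - 2117671) + 1/(-3507968))*(-45450 + 1741079) = ((-4*30²*(1 + 30²) - 2117671) - 1/3507968)*1695629 = ((-4*900*(1 + 900) - 2117671) - 1/3507968)*1695629 = ((-4*900*901 - 2117671) - 1/3507968)*1695629 = ((-3243600 - 2117671) - 1/3507968)*1695629 = (-5361271 - 1/3507968)*1695629 = -18807167107329/3507968*1695629 = -31889977955033164941/3507968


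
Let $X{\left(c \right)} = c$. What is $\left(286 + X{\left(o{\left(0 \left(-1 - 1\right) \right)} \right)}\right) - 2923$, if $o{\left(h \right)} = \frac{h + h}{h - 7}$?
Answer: $-2637$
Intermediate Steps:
$o{\left(h \right)} = \frac{2 h}{-7 + h}$
$\left(286 + X{\left(o{\left(0 \left(-1 - 1\right) \right)} \right)}\right) - 2923 = \left(286 + \frac{2 \cdot 0 \left(-1 - 1\right)}{-7 + 0 \left(-1 - 1\right)}\right) - 2923 = \left(286 + \frac{2 \cdot 0 \left(-2\right)}{-7 + 0 \left(-2\right)}\right) - 2923 = \left(286 + 2 \cdot 0 \frac{1}{-7 + 0}\right) - 2923 = \left(286 + 2 \cdot 0 \frac{1}{-7}\right) - 2923 = \left(286 + 2 \cdot 0 \left(- \frac{1}{7}\right)\right) - 2923 = \left(286 + 0\right) - 2923 = 286 - 2923 = -2637$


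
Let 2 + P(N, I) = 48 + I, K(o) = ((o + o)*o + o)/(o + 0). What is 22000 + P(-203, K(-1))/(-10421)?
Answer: 229261955/10421 ≈ 22000.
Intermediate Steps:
K(o) = (o + 2*o²)/o (K(o) = ((2*o)*o + o)/o = (2*o² + o)/o = (o + 2*o²)/o)
P(N, I) = 46 + I (P(N, I) = -2 + (48 + I) = 46 + I)
22000 + P(-203, K(-1))/(-10421) = 22000 + (46 + (1 + 2*(-1)))/(-10421) = 22000 + (46 + (1 - 2))*(-1/10421) = 22000 + (46 - 1)*(-1/10421) = 22000 + 45*(-1/10421) = 22000 - 45/10421 = 229261955/10421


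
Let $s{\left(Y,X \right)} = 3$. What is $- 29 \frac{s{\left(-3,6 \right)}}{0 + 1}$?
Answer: $-87$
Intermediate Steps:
$- 29 \frac{s{\left(-3,6 \right)}}{0 + 1} = - 29 \frac{3}{0 + 1} = - 29 \cdot \frac{3}{1} = - 29 \cdot 3 \cdot 1 = \left(-29\right) 3 = -87$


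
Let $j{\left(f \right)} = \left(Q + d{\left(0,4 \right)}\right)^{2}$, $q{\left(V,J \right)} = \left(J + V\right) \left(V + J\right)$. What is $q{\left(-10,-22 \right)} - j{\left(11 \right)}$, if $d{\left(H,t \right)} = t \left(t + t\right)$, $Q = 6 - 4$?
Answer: $-132$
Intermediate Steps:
$Q = 2$ ($Q = 6 - 4 = 2$)
$q{\left(V,J \right)} = \left(J + V\right)^{2}$ ($q{\left(V,J \right)} = \left(J + V\right) \left(J + V\right) = \left(J + V\right)^{2}$)
$d{\left(H,t \right)} = 2 t^{2}$ ($d{\left(H,t \right)} = t 2 t = 2 t^{2}$)
$j{\left(f \right)} = 1156$ ($j{\left(f \right)} = \left(2 + 2 \cdot 4^{2}\right)^{2} = \left(2 + 2 \cdot 16\right)^{2} = \left(2 + 32\right)^{2} = 34^{2} = 1156$)
$q{\left(-10,-22 \right)} - j{\left(11 \right)} = \left(-22 - 10\right)^{2} - 1156 = \left(-32\right)^{2} - 1156 = 1024 - 1156 = -132$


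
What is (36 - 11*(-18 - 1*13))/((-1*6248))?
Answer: -377/6248 ≈ -0.060339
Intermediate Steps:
(36 - 11*(-18 - 1*13))/((-1*6248)) = (36 - 11*(-18 - 13))/(-6248) = (36 - 11*(-31))*(-1/6248) = (36 + 341)*(-1/6248) = 377*(-1/6248) = -377/6248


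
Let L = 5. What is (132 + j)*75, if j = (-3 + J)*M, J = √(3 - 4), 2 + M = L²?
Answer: 4725 + 1725*I ≈ 4725.0 + 1725.0*I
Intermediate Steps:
M = 23 (M = -2 + 5² = -2 + 25 = 23)
J = I (J = √(-1) = I ≈ 1.0*I)
j = -69 + 23*I (j = (-3 + I)*23 = -69 + 23*I ≈ -69.0 + 23.0*I)
(132 + j)*75 = (132 + (-69 + 23*I))*75 = (63 + 23*I)*75 = 4725 + 1725*I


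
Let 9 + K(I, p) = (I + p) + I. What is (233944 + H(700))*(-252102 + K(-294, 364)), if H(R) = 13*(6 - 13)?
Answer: -59009296755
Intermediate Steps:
H(R) = -91 (H(R) = 13*(-7) = -91)
K(I, p) = -9 + p + 2*I (K(I, p) = -9 + ((I + p) + I) = -9 + (p + 2*I) = -9 + p + 2*I)
(233944 + H(700))*(-252102 + K(-294, 364)) = (233944 - 91)*(-252102 + (-9 + 364 + 2*(-294))) = 233853*(-252102 + (-9 + 364 - 588)) = 233853*(-252102 - 233) = 233853*(-252335) = -59009296755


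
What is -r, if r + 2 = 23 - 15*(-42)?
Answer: -651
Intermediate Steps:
r = 651 (r = -2 + (23 - 15*(-42)) = -2 + (23 + 630) = -2 + 653 = 651)
-r = -1*651 = -651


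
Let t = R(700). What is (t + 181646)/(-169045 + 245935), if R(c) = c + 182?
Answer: 91264/38445 ≈ 2.3739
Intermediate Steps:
R(c) = 182 + c
t = 882 (t = 182 + 700 = 882)
(t + 181646)/(-169045 + 245935) = (882 + 181646)/(-169045 + 245935) = 182528/76890 = 182528*(1/76890) = 91264/38445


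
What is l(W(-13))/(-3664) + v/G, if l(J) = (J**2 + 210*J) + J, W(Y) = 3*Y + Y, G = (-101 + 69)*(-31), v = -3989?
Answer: -400865/227168 ≈ -1.7646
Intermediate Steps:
G = 992 (G = -32*(-31) = 992)
W(Y) = 4*Y
l(J) = J**2 + 211*J
l(W(-13))/(-3664) + v/G = ((4*(-13))*(211 + 4*(-13)))/(-3664) - 3989/992 = -52*(211 - 52)*(-1/3664) - 3989*1/992 = -52*159*(-1/3664) - 3989/992 = -8268*(-1/3664) - 3989/992 = 2067/916 - 3989/992 = -400865/227168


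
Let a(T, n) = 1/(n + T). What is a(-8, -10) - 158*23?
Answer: -65413/18 ≈ -3634.1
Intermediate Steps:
a(T, n) = 1/(T + n)
a(-8, -10) - 158*23 = 1/(-8 - 10) - 158*23 = 1/(-18) - 3634 = -1/18 - 3634 = -65413/18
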